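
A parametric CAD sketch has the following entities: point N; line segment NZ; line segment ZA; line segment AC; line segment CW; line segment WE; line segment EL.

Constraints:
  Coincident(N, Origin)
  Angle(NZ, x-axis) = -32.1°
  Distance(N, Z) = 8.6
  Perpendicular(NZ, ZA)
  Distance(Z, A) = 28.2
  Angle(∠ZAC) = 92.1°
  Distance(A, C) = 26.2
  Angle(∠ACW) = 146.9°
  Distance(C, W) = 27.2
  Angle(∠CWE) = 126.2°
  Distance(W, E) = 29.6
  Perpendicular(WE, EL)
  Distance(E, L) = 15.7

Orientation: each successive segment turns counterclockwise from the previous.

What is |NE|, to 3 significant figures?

45.9

N is at the origin; NZ runs at -32.1° with length 8.6, so Z = (7.29, -4.57). NZ is perpendicular to ZA, so ZA runs at 57.9°; with |ZA| = 28.2, A = (22.3, 19.3). ∠ZAC = 92.1° gives AC at 146° from the x-axis; with |AC| = 26.2, C = (0.601, 34.0). ∠ACW = 146.9° gives CW at 179° from the x-axis; with |CW| = 27.2, W = (-26.6, 34.6). ∠CWE = 126.2° gives WE at -127° from the x-axis; with |WE| = 29.6, E = (-44.5, 11.0). Then |NE| = |E − N| = 45.9.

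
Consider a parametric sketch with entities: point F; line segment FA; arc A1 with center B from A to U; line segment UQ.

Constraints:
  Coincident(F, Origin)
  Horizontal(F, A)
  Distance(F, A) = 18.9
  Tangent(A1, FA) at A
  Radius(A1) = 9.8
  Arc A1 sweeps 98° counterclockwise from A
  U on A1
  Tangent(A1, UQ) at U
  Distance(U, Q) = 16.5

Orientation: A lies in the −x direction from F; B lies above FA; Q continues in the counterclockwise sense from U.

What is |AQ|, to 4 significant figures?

28.48

F is at the origin; F and A share the same y with |FA| = 18.9 and A on the −x side, so A = (-18.90, 0.000). Tangency of A1 to FA means the radius BA is perpendicular to FA, so B = A + (0, 9.8) = (-18.90, 9.800). On A1, A sits at bearing -90° from B; a 98° counterclockwise sweep puts U at bearing 8°, so U = B + 9.8·(cos 8°, sin 8°) = (-9.195, 11.16). The tangent condition forces BU to be normal to UQ, so UQ runs along (−sin 8°, cos 8°); with |UQ| = 16.5, Q = (-11.49, 27.50). Then |AQ| = |Q − A| = 28.48.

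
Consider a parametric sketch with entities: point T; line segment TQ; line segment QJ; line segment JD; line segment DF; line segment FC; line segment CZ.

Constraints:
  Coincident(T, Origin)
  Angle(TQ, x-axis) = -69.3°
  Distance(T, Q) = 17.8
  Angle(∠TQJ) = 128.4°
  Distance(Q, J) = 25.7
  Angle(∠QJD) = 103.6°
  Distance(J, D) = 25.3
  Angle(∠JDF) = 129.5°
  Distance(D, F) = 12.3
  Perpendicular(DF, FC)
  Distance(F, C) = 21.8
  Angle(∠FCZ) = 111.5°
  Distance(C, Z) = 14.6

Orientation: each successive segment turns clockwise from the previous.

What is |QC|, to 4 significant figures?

22.40

T is at the origin; TQ runs at -69.3° with length 17.8, so Q = (6.292, -16.65). ∠TQJ = 128.4° gives QJ at -120.9° from the x-axis; with |QJ| = 25.7, J = (-6.906, -38.70). ∠QJD = 103.6° gives JD at 162.7° from the x-axis; with |JD| = 25.3, D = (-31.06, -31.18). ∠JDF = 129.5° gives DF at 112.2° from the x-axis; with |DF| = 12.3, F = (-35.71, -19.79). DF is perpendicular to FC, so FC runs at 22.20°; with |FC| = 21.8, C = (-15.53, -11.55). Then |QC| = |C − Q| = 22.40.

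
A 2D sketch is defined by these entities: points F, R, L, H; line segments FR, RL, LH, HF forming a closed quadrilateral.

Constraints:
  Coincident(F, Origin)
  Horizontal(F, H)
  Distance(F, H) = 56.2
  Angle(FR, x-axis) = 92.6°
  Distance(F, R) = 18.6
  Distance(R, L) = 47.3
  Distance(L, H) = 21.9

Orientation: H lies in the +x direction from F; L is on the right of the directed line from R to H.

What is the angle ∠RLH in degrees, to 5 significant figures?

115.21°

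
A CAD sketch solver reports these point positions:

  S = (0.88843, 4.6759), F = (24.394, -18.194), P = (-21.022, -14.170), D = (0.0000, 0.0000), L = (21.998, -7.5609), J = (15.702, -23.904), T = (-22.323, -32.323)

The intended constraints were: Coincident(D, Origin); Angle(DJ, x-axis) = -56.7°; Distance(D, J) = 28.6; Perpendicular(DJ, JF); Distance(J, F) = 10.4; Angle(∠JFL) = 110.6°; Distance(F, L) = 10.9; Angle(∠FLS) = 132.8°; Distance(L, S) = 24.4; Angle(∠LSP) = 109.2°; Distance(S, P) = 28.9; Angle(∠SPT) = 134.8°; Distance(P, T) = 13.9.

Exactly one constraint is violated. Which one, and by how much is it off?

Distance(P, T) = 13.9 — off by 4.30.

D = (0.00, 0.00) ✓; DJ at -56.70° ✓; |DJ| = 28.60 ✓; ∠(DJ, JF) = 90.00° ✓; |JF| = 10.40 ✓; ∠JFL = 110.6° ✓; |FL| = 10.90 ✓; ∠FLS = 132.8° ✓; |LS| = 24.40 ✓; ∠LSP = 109.2° ✓; |SP| = 28.90 ✓; ∠SPT = 134.8° ✓; |PT| = 18.20 ✗.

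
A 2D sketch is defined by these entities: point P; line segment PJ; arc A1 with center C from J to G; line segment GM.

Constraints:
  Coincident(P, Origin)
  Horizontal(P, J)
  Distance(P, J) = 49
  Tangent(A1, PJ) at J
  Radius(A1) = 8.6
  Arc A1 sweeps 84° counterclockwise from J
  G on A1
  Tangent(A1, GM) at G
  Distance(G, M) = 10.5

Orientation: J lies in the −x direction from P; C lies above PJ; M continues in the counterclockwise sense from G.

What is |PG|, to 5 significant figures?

41.174

P is at the origin; PJ is horizontal with |PJ| = 49.0 and J on the −x side, so J = (-49.000, 0.0000). The tangent condition forces CJ to be normal to PJ, so C = J + (0, 8.6) = (-49.000, 8.6000). On A1, J sits at bearing -90° from C; an 84° counterclockwise sweep puts G at bearing -6°, so G = C + 8.6·(cos -6°, sin -6°) = (-40.447, 7.7011). Then |PG| = |G − P| = 41.174.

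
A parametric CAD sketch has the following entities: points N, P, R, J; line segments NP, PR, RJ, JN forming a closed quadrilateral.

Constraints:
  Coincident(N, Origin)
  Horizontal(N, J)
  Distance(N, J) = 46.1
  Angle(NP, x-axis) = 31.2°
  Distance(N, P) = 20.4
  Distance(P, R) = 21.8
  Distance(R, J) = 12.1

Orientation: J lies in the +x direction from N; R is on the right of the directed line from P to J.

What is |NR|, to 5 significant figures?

34.553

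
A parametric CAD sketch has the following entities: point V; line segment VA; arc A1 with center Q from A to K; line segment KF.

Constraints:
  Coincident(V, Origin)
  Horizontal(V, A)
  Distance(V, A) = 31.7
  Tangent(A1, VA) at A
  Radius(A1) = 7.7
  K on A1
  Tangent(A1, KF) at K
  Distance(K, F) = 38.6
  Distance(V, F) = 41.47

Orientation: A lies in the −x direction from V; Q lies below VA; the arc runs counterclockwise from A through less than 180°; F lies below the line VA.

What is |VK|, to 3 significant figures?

39.4

V is at the origin; V and A share the same y with |VA| = 31.7 and A on the −x side, so A = (-31.7, 0.00). A1 meets VA tangentially, so QA is at right angles to VA, so Q = A + (0, -7.7) = (-31.7, -7.70). Since QK ⟂ KF (tangency), |QF| = √(7.7² + 38.6²) = 39.4 regardless of where K sits on A1. So F lies on both circle(V, 41.47) and circle(Q, 39.4); the below-VA intersection is F = (-9.68, -40.3). K is the foot of the tangent from F: K = (-37.1, -13.2).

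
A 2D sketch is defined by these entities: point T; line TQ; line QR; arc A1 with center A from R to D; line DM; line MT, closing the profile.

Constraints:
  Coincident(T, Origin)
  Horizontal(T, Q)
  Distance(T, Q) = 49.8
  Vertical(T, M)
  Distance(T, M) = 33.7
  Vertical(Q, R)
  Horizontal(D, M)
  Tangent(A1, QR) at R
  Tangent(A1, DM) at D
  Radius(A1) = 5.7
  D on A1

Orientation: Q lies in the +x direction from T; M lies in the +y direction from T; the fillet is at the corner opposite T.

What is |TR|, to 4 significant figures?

57.13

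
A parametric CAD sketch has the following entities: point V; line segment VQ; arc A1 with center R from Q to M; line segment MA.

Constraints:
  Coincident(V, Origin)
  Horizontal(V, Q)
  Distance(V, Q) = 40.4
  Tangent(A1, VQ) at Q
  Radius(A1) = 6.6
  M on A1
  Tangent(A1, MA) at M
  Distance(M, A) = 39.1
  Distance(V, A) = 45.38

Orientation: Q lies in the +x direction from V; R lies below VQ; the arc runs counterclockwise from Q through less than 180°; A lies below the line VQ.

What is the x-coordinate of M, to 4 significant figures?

34.25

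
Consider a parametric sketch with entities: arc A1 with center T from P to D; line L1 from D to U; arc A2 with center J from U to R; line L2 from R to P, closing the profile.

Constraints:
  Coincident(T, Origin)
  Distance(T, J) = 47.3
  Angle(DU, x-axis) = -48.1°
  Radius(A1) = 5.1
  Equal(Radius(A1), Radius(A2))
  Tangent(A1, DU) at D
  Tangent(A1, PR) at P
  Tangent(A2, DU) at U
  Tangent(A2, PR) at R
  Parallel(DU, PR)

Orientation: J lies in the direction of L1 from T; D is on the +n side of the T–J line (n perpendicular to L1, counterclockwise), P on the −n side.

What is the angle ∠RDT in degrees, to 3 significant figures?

77.8°

Tangency of A1 to both parallel lines with radius 5.1 puts D and P at T ± 5.1·n: D = (3.80, 3.41), P = (-3.80, -3.41). Equal radii place U and R the same way about J: U = J + 5.1·n = (35.4, -31.8), R = J − 5.1·n = (27.8, -38.6). Then cos ∠RDT = DR·DT / (|DR||DT|), giving 77.8°.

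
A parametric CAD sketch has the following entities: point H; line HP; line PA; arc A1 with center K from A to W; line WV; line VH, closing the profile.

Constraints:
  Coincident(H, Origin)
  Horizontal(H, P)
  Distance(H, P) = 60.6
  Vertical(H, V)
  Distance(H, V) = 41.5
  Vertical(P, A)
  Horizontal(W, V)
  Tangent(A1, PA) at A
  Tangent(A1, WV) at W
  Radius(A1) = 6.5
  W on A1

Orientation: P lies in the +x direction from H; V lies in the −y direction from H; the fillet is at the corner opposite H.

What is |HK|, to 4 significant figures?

64.43

H is at the origin; H and P share the same y with |HP| = 60.6 and P on the +x side, so P = (60.60, 0.000). H and V share the same x with |HV| = 41.5 and V on the −y side, so V = (0.000, -41.50). The virtual corner opposite H is at (60.60, -41.50). A1 meets PA tangentially, so KA is at right angles to PA and tangency of A1 to WV means the radius KW is perpendicular to WV, with radius 6.5, so the center K sits 6.5 in from both sides at K = (54.10, -35.00). Then |HK| = |K − H| = 64.43.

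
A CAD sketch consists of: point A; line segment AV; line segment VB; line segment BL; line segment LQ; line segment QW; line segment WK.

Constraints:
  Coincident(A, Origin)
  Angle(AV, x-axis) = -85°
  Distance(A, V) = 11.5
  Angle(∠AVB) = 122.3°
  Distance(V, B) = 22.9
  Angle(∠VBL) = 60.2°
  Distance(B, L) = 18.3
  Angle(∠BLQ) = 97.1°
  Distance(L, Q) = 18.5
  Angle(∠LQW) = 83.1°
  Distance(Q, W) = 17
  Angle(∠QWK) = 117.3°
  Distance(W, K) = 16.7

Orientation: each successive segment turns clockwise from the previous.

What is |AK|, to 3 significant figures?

31.8

∠LQW = 83.1° gives QW at -82.3° from the x-axis; with |QW| = 17.0, W = (0.578, -19.4). ∠QWK = 117.3° gives WK at -145° from the x-axis; with |WK| = 16.7, K = (-13.1, -29.0). Then |AK| = |K − A| = 31.8.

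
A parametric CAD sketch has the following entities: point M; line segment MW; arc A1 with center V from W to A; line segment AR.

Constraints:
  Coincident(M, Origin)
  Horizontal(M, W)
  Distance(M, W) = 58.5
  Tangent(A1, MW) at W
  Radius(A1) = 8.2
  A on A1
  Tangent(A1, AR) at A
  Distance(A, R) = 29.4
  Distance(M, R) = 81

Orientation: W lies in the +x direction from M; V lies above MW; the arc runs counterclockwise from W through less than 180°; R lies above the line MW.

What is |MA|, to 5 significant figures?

66.800

M is at the origin; M and W share the same y with |MW| = 58.5 and W on the +x side, so W = (58.500, 0.0000). Tangency of A1 to MW means the radius VW is perpendicular to MW, so V = W + (0, 8.2) = (58.500, 8.2000). Since VA ⟂ AR (tangency), |VR| = √(8.2² + 29.4²) = 30.522 regardless of where A sits on A1. So R lies on both circle(M, 81.0) and circle(V, 30.522); the above-MW intersection is R = (73.027, 35.043). A is the foot of the tangent from R: A = (66.495, 6.3781).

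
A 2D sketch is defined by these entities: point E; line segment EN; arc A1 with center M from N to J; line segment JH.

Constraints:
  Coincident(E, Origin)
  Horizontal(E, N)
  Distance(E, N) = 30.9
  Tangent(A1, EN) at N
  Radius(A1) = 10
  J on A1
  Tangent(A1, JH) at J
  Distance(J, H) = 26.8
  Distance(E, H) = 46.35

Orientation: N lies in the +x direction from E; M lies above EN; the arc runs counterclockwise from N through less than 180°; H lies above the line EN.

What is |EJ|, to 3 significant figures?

42.3

Checks: E.y = 0.00, N.y = 0.00 ✓; |MJ| = 10.00 ✓; ∠(MJ, JH) = 90.00° ✓; |JH| = 26.80 ✓; |EH| = 46.35 ✓.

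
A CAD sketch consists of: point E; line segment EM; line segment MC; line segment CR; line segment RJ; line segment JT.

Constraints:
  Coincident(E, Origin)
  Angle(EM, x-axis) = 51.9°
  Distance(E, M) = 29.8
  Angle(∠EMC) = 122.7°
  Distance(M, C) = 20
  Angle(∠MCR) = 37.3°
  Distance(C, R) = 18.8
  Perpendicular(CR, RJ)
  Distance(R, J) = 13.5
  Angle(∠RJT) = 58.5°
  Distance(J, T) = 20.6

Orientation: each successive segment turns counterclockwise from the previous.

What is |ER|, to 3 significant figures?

25.2

E is at the origin; EM runs at 51.9° with length 29.8, so M = (18.4, 23.5). ∠EMC = 122.7° gives MC at 109° from the x-axis; with |MC| = 20.0, C = (11.8, 42.3). ∠MCR = 37.3° gives CR at -108° from the x-axis; with |CR| = 18.8, R = (5.97, 24.5). Then |ER| = |R − E| = 25.2.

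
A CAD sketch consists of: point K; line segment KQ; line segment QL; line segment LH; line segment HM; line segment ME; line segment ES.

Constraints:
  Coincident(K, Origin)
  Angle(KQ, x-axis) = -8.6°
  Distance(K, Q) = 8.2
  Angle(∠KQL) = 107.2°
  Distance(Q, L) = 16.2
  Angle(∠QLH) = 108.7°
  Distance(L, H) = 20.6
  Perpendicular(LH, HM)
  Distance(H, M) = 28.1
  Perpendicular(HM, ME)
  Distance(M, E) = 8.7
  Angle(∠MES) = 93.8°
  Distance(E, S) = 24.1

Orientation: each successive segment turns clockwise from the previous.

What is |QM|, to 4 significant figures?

28.78

∠QLH = 108.7° gives LH at -152.7° from the x-axis; with |LH| = 20.6, H = (-7.775, -26.69). LH is perpendicular to HM, so HM runs at 117.3°; with |HM| = 28.1, M = (-20.66, -1.722). Then |QM| = |M − Q| = 28.78.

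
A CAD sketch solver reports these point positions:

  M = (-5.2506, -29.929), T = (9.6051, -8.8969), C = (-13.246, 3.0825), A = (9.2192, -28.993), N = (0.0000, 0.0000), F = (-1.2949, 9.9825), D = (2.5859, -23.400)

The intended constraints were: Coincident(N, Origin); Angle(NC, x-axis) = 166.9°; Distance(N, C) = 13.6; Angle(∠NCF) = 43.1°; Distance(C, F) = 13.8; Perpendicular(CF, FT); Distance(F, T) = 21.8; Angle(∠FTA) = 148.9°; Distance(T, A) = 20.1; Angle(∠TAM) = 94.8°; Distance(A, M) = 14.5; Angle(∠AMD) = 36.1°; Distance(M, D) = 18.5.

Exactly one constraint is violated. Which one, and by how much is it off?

Distance(M, D) = 18.5 — off by 8.30.

N = (0.00, 0.00) ✓; NC at 166.9° ✓; |NC| = 13.60 ✓; ∠NCF = 43.10° ✓; |CF| = 13.80 ✓; ∠(CF, FT) = 90.00° ✓; |FT| = 21.80 ✓; ∠FTA = 148.9° ✓; |TA| = 20.10 ✓; ∠TAM = 94.80° ✓; |AM| = 14.50 ✓; ∠AMD = 36.10° ✓; |MD| = 10.20 ✗.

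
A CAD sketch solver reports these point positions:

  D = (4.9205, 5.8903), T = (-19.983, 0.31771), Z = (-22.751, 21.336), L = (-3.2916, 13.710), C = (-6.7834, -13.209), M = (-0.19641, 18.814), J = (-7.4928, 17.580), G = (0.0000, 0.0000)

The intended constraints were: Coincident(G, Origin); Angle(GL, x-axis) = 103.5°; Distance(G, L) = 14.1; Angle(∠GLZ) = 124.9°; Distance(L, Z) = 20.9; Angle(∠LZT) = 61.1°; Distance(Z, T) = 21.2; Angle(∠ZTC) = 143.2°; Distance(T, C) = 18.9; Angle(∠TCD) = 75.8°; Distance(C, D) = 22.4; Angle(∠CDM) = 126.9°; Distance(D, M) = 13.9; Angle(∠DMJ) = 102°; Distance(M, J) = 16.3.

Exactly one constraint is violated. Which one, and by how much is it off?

Distance(M, J) = 16.3 — off by 8.90.

G = (0.00, 0.00) ✓; GL at 103.5° ✓; |GL| = 14.10 ✓; ∠GLZ = 124.9° ✓; |LZ| = 20.90 ✓; ∠LZT = 61.10° ✓; |ZT| = 21.20 ✓; ∠ZTC = 143.2° ✓; |TC| = 18.90 ✓; ∠TCD = 75.80° ✓; |CD| = 22.40 ✓; ∠CDM = 126.9° ✓; |DM| = 13.90 ✓; ∠DMJ = 102.0° ✓; |MJ| = 7.400 ✗.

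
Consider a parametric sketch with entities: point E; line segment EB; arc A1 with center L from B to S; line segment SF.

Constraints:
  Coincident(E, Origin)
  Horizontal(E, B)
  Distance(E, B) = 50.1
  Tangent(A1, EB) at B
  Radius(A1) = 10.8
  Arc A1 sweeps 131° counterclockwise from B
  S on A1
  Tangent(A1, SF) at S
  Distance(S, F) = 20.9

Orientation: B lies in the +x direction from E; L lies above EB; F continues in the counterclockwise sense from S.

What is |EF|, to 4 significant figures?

55.83

E is at the origin; E and B share the same y with |EB| = 50.1 and B on the +x side, so B = (50.10, 0.000). Tangency of A1 to EB means the radius LB is perpendicular to EB, so L = B + (0, 10.8) = (50.10, 10.80). On A1, B sits at bearing -90° from L; a 131° counterclockwise sweep puts S at bearing 41°, so S = L + 10.8·(cos 41°, sin 41°) = (58.25, 17.89). The tangent condition forces LS to be normal to SF, so SF runs along (−sin 41°, cos 41°); with |SF| = 20.9, F = (44.54, 33.66). Then |EF| = |F − E| = 55.83.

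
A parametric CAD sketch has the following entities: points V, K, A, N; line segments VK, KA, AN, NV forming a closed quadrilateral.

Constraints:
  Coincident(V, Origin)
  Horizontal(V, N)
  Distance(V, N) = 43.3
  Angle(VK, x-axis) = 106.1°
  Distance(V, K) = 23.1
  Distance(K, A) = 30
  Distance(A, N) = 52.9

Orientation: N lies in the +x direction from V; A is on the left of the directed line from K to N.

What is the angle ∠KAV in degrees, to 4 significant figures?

25.37°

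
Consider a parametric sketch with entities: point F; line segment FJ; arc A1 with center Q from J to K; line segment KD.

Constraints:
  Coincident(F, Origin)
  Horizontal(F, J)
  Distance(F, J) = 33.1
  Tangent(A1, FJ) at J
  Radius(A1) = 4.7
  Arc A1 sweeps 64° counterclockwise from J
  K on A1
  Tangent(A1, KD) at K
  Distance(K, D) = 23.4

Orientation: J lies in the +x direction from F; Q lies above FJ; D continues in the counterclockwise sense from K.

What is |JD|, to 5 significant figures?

27.750

F is at the origin; F and J share the same y with |FJ| = 33.1 and J on the +x side, so J = (33.100, 0.0000). The tangent condition forces QJ to be normal to FJ, so Q = J + (0, 4.7) = (33.100, 4.7000). On A1, J sits at bearing -90° from Q; a 64° counterclockwise sweep puts K at bearing -26°, so K = Q + 4.7·(cos -26°, sin -26°) = (37.324, 2.6397). Since A1 is tangent to KD there, QK ⟂ KD, so KD runs along (−sin -26°, cos -26°); with |KD| = 23.4, D = (47.582, 23.671). Then |JD| = |D − J| = 27.750.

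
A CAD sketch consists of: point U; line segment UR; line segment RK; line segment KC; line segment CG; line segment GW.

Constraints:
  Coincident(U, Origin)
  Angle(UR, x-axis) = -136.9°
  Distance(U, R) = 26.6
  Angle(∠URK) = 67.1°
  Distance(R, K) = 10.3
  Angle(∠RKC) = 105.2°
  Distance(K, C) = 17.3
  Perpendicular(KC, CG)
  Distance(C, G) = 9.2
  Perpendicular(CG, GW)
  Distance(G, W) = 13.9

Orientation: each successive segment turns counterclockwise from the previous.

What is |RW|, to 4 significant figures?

6.145

The perpendicularity gives CG at right angles to KC, so CG runs at 140.8°; with |CG| = 9.2, G = (-6.208, -3.143). CG ⟂ GW, so GW runs at -129.2°; with |GW| = 13.9, W = (-14.99, -13.91). Then |RW| = |W − R| = 6.145.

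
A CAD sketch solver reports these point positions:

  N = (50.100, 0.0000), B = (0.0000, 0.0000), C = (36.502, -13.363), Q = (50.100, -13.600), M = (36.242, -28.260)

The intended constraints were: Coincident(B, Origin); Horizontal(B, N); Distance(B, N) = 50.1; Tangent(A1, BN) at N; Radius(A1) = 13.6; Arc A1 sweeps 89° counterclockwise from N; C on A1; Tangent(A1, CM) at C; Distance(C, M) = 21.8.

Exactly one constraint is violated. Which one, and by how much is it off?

Distance(C, M) = 21.8 — off by 6.90.

B = (0.00, 0.00) ✓; B.y = 0.00, N.y = 0.00 ✓; |BN| = 50.10 ✓; ∠(QN, NB) = 90.00° ✓; |QN| = 13.60 ✓; bearing(Q→C) − bearing(Q→N) = 89.00° ✓; |QC| = 13.60 ✓; ∠(QC, CM) = 90.00° ✓; |CM| = 14.90 ✗.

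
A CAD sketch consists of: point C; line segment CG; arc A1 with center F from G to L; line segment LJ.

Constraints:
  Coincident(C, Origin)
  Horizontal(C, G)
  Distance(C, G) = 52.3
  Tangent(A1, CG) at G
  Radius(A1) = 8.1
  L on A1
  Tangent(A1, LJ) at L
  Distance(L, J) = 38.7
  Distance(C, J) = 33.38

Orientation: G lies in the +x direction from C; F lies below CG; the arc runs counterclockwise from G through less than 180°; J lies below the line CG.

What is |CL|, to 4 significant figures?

46.92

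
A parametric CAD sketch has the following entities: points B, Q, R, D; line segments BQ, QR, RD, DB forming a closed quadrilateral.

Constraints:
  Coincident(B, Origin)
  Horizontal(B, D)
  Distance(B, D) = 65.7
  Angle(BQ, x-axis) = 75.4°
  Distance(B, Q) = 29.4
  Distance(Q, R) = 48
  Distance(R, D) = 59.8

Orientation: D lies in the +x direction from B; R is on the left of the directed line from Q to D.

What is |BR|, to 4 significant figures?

73.11

Checks: |QR| = 48.00 ✓; |RD| = 59.80 ✓.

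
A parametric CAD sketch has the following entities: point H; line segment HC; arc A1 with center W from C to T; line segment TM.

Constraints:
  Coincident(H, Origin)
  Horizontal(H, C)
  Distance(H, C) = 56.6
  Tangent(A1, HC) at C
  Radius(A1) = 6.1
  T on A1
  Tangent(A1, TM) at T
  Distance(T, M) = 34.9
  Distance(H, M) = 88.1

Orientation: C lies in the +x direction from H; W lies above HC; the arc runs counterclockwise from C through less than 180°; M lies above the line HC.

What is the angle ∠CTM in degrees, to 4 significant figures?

154.0°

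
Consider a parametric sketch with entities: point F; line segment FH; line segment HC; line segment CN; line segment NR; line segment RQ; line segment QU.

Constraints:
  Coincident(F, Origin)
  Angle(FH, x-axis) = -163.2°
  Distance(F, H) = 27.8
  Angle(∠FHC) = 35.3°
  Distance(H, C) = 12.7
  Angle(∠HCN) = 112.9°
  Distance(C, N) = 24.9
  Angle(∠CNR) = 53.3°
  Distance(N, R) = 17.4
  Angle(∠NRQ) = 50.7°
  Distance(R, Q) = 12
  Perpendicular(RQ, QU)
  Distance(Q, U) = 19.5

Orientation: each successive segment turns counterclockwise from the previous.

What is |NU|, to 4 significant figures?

6.114

F is at the origin; FH runs at -163.2° with length 27.8, so H = (-26.61, -8.035). ∠FHC = 35.3° gives HC at -18.50° from the x-axis; with |HC| = 12.7, C = (-14.57, -12.06). ∠HCN = 112.9° gives CN at 48.60° from the x-axis; with |CN| = 24.9, N = (1.897, 6.613). ∠CNR = 53.3° gives NR at 175.3° from the x-axis; with |NR| = 17.4, R = (-15.44, 8.039). ∠NRQ = 50.7° gives RQ at -55.40° from the x-axis; with |RQ| = 12.0, Q = (-8.630, -1.839). RQ ⟂ QU, so QU runs at 34.60°; with |QU| = 19.5, U = (7.421, 9.234). Then |NU| = |U − N| = 6.114.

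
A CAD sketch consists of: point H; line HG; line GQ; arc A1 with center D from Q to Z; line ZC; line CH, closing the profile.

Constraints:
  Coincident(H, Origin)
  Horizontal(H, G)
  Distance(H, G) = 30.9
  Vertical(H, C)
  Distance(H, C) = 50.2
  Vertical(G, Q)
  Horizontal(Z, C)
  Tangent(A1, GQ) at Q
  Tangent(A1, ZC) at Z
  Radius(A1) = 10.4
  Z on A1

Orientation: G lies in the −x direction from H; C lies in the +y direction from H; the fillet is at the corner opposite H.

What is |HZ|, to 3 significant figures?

54.2

The virtual corner opposite H is at (-30.9, 50.2). The tangent condition forces DQ to be normal to GQ and tangency of A1 to ZC means the radius DZ is perpendicular to ZC, with radius 10.4, so the center D sits 10.4 in from both sides at D = (-20.5, 39.8). That places the tangent points at Q = (-30.9, 39.8) on GQ and Z = (-20.5, 50.2) on ZC. Then |HZ| = |Z − H| = 54.2.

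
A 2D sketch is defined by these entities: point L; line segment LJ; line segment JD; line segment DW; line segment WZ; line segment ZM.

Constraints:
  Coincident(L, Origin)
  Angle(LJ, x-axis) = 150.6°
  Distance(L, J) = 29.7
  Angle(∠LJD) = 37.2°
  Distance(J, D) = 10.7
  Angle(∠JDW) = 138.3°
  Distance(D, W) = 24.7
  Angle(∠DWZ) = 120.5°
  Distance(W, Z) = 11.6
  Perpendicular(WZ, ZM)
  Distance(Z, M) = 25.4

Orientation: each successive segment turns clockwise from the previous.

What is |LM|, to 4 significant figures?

22.24

L is at the origin; LJ runs at 150.6° with length 29.7, so J = (-25.88, 14.58). ∠LJD = 37.2° gives JD at 7.800° from the x-axis; with |JD| = 10.7, D = (-15.27, 16.03). ∠JDW = 138.3° gives DW at -33.90° from the x-axis; with |DW| = 24.7, W = (5.227, 2.256). ∠DWZ = 120.5° gives WZ at -93.40° from the x-axis; with |WZ| = 11.6, Z = (4.539, -9.324). The perpendicularity gives ZM at right angles to WZ, so ZM runs at 176.6°; with |ZM| = 25.4, M = (-20.82, -7.818). Then |LM| = |M − L| = 22.24.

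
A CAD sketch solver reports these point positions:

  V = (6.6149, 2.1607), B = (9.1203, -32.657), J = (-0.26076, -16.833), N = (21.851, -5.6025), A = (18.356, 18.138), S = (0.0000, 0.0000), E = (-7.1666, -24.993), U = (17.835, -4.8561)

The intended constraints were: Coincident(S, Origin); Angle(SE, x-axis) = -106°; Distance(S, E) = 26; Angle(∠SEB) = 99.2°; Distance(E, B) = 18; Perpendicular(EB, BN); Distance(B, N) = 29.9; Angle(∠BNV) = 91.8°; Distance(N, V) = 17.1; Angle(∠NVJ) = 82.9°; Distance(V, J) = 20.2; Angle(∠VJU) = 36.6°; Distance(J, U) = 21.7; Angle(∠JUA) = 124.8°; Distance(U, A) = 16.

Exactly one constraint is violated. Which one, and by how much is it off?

Distance(U, A) = 16 — off by 7.00.

S = (0.00, 0.00) ✓; SE at -106.0° ✓; |SE| = 26.00 ✓; ∠SEB = 99.20° ✓; |EB| = 18.00 ✓; ∠(EB, BN) = 90.00° ✓; |BN| = 29.90 ✓; ∠BNV = 91.80° ✓; |NV| = 17.10 ✓; ∠NVJ = 82.90° ✓; |VJ| = 20.20 ✓; ∠VJU = 36.60° ✓; |JU| = 21.70 ✓; ∠JUA = 124.8° ✓; |UA| = 23.00 ✗.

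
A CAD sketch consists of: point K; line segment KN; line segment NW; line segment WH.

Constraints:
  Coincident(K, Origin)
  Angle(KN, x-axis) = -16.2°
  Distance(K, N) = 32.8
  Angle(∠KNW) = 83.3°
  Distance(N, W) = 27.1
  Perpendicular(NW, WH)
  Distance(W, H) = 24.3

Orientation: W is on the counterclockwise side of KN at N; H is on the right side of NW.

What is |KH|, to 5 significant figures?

61.453

K is at the origin; KN runs at -16.2° with length 32.8, so N = 32.8·(cos -16.2°, sin -16.2°) = (31.498, -9.1509). ∠KNW = 83.3°, so NW runs at -16.2° + (180° − 83.3°) = 80.500° from the x-axis; with |NW| = 27.1, W = N + 27.1·(cos 80.500°, sin 80.500°) = (35.970, 17.577). NW ⟂ WH; with |WH| = 24.3 on the right of NW, H = W + 24.3·(0.98629, -0.16505) = (59.937, 13.567). Then |KH| = |H − K| = 61.453.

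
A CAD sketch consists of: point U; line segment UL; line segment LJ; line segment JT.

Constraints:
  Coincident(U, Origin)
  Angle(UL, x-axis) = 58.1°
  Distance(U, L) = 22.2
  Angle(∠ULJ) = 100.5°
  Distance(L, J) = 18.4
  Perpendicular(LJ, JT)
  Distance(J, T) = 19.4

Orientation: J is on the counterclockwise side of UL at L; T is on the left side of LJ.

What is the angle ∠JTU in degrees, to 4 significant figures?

96.17°

U is at the origin; UL runs at 58.1° with length 22.2, so L = 22.2·(cos 58.1°, sin 58.1°) = (11.73, 18.85). ∠ULJ = 100.5°, so LJ runs at 58.1° + (180° − 100.5°) = 137.6° from the x-axis; with |LJ| = 18.4, J = L + 18.4·(cos 137.6°, sin 137.6°) = (-1.856, 31.25). The perpendicularity gives JT at right angles to LJ; with |JT| = 19.4 on the left of LJ, T = J + 19.4·(-0.6743, -0.7385) = (-14.94, 16.93). Then cos ∠JTU = TJ·TU / (|TJ||TU|), giving 96.17°.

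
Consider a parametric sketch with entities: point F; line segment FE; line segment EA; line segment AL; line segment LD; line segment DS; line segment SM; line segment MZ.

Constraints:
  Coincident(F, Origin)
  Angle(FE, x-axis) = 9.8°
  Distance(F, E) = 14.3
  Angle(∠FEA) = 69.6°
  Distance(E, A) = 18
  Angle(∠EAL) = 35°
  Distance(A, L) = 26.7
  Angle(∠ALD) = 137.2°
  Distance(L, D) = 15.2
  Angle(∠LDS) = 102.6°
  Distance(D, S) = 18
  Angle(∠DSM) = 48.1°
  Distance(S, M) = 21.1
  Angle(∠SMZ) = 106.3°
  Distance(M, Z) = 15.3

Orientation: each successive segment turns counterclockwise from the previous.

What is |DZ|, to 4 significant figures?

13.44

F is at the origin; FE runs at 9.8° with length 14.3, so E = (14.09, 2.434). ∠FEA = 69.6° gives EA at 120.2° from the x-axis; with |EA| = 18.0, A = (5.037, 17.99). ∠EAL = 35.0° gives AL at -94.80° from the x-axis; with |AL| = 26.7, L = (2.803, -8.615). ∠ALD = 137.2° gives LD at -52.00° from the x-axis; with |LD| = 15.2, D = (12.16, -20.59). ∠LDS = 102.6° gives DS at 25.40° from the x-axis; with |DS| = 18.0, S = (28.42, -12.87). ∠DSM = 48.1° gives SM at 157.3° from the x-axis; with |SM| = 21.1, M = (8.955, -4.730). ∠SMZ = 106.3° gives MZ at -129.0° from the x-axis; with |MZ| = 15.3, Z = (-0.6733, -16.62). Then |DZ| = |Z − D| = 13.44.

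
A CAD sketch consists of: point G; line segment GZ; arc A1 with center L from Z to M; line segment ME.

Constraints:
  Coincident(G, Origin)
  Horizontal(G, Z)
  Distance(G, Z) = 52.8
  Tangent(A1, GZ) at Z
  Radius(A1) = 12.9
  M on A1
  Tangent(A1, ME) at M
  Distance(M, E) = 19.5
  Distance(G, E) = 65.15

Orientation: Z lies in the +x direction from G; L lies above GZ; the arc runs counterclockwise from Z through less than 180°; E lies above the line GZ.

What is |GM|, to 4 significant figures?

66.82

Checks: |LM| = 12.90 ✓; ∠(LM, ME) = 90.00° ✓; |ME| = 19.50 ✓; |GE| = 65.15 ✓.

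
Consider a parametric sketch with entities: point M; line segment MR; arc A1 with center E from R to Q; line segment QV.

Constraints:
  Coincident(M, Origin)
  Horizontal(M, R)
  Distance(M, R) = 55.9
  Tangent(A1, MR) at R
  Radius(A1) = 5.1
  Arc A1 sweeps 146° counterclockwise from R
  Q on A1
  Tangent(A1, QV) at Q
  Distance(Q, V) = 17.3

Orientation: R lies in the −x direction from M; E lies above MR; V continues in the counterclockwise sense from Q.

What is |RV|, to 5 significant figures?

22.206

M is at the origin; M and R share the same y with |MR| = 55.9 and R on the −x side, so R = (-55.900, 0.0000). Tangency of A1 to MR means the radius ER is perpendicular to MR, so E = R + (0, 5.1) = (-55.900, 5.1000). On A1, R sits at bearing -90° from E; a 146° counterclockwise sweep puts Q at bearing 56°, so Q = E + 5.1·(cos 56°, sin 56°) = (-53.048, 9.3281). Since A1 is tangent to QV there, EQ ⟂ QV, so QV runs along (−sin 56°, cos 56°); with |QV| = 17.3, V = (-67.390, 19.002). Then |RV| = |V − R| = 22.206.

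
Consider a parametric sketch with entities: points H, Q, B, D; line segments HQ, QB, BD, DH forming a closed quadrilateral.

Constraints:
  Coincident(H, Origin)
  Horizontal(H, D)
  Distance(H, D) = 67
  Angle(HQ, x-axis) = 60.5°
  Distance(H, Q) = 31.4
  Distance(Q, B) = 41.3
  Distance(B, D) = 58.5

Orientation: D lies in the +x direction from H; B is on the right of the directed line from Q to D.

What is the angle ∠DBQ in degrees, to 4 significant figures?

69.09°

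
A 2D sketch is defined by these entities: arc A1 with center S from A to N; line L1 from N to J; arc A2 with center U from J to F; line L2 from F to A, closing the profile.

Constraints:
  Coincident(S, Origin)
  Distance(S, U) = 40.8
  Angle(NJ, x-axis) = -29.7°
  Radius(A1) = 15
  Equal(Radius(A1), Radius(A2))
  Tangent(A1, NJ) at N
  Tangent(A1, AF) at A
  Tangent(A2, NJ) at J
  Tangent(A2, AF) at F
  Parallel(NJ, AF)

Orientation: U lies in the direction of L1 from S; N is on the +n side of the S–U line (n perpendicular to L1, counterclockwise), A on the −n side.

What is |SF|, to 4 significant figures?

43.47

The slot axis is L1's direction at -29.7°, so u = (cos -29.7°, sin -29.7°) = (0.8686, -0.4955) and n = (−sin -29.7°, cos -29.7°) = (0.4955, 0.8686). S is at the origin and U lies 40.8 along u from S, so U = 40.8·u = (35.44, -20.21). Tangency of A1 to both parallel lines with radius 15.0 puts N and A at S ± 15.0·n: N = (7.432, 13.03), A = (-7.432, -13.03). Equal radii place J and F the same way about U: J = U + 15.0·n = (42.87, -7.185), F = U − 15.0·n = (28.01, -33.24). Then |SF| = |F − S| = 43.47.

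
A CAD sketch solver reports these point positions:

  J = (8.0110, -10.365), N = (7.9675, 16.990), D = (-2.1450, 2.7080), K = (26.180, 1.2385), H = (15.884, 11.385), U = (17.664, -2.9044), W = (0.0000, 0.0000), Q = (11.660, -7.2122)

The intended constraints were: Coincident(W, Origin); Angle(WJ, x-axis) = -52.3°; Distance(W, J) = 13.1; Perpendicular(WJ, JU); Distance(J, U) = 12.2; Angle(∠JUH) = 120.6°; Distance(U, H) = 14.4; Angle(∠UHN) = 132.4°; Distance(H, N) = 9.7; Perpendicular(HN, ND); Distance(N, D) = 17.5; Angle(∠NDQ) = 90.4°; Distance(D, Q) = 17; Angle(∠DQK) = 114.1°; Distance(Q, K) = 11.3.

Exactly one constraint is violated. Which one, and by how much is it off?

Distance(Q, K) = 11.3 — off by 5.50.

W = (0.00, 0.00) ✓; WJ at -52.30° ✓; |WJ| = 13.10 ✓; ∠(WJ, JU) = 90.00° ✓; |JU| = 12.20 ✓; ∠JUH = 120.6° ✓; |UH| = 14.40 ✓; ∠UHN = 132.4° ✓; |HN| = 9.700 ✓; ∠(HN, ND) = 90.00° ✓; |ND| = 17.50 ✓; ∠NDQ = 90.40° ✓; |DQ| = 17.00 ✓; ∠DQK = 114.1° ✓; |QK| = 16.80 ✗.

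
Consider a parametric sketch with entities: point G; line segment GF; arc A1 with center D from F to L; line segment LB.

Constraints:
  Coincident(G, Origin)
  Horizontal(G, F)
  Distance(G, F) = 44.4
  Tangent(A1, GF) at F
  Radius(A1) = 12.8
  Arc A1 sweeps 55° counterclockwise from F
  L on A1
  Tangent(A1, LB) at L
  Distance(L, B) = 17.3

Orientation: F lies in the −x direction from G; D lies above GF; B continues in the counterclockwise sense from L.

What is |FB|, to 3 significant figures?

28.3

On A1, F sits at bearing -90° from D; a 55° counterclockwise sweep puts L at bearing -35°, so L = D + 12.8·(cos -35°, sin -35°) = (-33.9, 5.46). Tangency of A1 to LB means the radius DL is perpendicular to LB, so LB runs along (−sin -35°, cos -35°); with |LB| = 17.3, B = (-24.0, 19.6). Then |FB| = |B − F| = 28.3.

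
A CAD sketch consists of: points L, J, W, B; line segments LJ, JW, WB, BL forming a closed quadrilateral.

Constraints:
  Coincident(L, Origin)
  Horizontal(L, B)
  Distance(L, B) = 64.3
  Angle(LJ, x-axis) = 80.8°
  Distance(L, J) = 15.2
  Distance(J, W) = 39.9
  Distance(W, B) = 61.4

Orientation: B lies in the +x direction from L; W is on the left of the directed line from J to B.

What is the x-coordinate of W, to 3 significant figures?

25.5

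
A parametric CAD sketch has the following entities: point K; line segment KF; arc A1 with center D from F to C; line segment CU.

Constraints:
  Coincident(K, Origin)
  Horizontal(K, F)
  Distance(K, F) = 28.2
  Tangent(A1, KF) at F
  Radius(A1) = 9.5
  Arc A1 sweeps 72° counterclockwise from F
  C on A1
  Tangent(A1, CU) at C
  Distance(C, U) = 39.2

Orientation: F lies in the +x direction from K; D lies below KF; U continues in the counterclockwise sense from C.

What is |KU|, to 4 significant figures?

44.41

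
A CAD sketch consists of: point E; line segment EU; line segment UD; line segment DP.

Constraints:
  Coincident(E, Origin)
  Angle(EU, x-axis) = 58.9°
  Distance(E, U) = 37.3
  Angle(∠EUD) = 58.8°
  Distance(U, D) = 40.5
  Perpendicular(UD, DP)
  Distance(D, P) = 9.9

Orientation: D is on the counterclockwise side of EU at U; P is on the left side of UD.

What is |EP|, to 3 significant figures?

30.5

∠EUD = 58.8°, so UD runs at 58.9° + (180° − 58.8°) = 180° from the x-axis; with |UD| = 40.5, D = U + 40.5·(cos 180°, sin 180°) = (-21.2, 31.9). UD is perpendicular to DP; with |DP| = 9.9 on the left of UD, P = D + 9.9·(0.00175, -1.00) = (-21.2, 22.0). Then |EP| = |P − E| = 30.5.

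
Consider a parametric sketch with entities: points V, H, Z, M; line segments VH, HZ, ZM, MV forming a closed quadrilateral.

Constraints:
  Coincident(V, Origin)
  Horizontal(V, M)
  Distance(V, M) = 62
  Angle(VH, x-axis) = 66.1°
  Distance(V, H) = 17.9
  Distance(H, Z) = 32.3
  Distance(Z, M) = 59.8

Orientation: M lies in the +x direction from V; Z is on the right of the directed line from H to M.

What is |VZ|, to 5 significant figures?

16.383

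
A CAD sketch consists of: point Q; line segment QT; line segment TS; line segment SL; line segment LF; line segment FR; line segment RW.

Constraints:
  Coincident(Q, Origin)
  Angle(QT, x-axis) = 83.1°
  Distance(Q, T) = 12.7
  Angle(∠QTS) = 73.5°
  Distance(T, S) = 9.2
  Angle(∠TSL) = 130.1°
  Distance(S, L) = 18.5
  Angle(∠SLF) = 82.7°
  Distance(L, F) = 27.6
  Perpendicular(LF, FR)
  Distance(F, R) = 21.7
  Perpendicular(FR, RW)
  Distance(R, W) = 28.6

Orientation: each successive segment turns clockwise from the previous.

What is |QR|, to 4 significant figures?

17.49

Q is at the origin; QT runs at 83.1° with length 12.7, so T = (1.526, 12.61). ∠QTS = 73.5° gives TS at -23.40° from the x-axis; with |TS| = 9.2, S = (9.969, 8.954). ∠TSL = 130.1° gives SL at -73.30° from the x-axis; with |SL| = 18.5, L = (15.29, -8.765). ∠SLF = 82.7° gives LF at -170.6° from the x-axis; with |LF| = 27.6, F = (-11.94, -13.27). LF is perpendicular to FR, so FR runs at 99.40°; with |FR| = 21.7, R = (-15.49, 8.135). Then |QR| = |R − Q| = 17.49.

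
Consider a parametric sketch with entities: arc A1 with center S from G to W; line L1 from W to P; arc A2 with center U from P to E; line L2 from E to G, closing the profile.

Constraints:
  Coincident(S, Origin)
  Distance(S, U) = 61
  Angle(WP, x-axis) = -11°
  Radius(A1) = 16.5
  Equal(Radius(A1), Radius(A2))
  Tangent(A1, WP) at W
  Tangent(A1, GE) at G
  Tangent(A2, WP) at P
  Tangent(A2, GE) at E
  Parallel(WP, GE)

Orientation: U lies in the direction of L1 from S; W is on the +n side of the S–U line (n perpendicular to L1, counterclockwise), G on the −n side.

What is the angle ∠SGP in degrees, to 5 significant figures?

61.587°

Tangency of A1 to both parallel lines with radius 16.5 puts W and G at S ± 16.5·n: W = (3.1483, 16.197), G = (-3.1483, -16.197). Equal radii place P and E the same way about U: P = U + 16.5·n = (63.028, 4.5575), E = U − 16.5·n = (56.731, -27.836). Then cos ∠SGP = GS·GP / (|GS||GP|), giving 61.587°.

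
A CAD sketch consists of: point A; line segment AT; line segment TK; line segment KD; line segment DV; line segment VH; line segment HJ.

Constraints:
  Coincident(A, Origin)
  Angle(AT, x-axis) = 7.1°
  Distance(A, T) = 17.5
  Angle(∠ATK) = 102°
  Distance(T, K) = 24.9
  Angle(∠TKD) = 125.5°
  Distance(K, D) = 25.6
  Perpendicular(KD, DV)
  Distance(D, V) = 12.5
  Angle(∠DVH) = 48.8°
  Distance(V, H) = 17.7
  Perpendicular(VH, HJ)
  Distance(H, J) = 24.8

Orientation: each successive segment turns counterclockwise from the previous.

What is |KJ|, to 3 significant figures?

33.7

∠DVH = 48.8° gives VH at 0.800° from the x-axis; with |VH| = 17.7, H = (9.59, 34.3). The perpendicularity gives HJ at right angles to VH, so HJ runs at 90.8°; with |HJ| = 24.8, J = (9.25, 59.1). Then |KJ| = |J − K| = 33.7.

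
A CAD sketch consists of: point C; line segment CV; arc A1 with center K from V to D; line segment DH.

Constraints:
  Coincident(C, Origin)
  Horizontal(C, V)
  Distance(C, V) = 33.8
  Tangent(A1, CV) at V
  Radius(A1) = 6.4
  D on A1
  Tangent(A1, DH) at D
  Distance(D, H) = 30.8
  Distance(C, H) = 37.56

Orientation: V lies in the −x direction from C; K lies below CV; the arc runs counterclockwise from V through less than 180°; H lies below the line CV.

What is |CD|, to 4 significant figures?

39.95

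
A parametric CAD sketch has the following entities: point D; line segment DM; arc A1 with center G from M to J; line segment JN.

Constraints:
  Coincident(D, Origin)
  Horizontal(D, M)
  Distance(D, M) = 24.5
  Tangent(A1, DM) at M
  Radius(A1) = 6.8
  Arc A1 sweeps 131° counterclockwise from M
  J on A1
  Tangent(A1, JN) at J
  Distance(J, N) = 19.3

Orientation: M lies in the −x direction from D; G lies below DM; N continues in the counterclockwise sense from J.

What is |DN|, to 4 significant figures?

30.90

On A1, M sits at bearing 90° from G; a 131° counterclockwise sweep puts J at bearing 221°, so J = G + 6.8·(cos 221°, sin 221°) = (-29.63, -11.26). Tangency of A1 to JN means the radius GJ is perpendicular to JN, so JN runs along (−sin 221°, cos 221°); with |JN| = 19.3, N = (-16.97, -25.83). Then |DN| = |N − D| = 30.90.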